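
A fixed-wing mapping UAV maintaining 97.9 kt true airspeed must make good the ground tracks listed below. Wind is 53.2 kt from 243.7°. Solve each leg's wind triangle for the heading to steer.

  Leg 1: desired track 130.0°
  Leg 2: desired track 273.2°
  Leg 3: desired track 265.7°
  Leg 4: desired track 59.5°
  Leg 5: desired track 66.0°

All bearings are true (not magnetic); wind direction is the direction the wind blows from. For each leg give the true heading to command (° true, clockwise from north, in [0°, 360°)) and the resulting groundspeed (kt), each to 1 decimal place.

Leg 1: desired track 130.0°; wind correction +29.8° → command heading 159.8°, groundspeed 106.3 kt
Leg 2: desired track 273.2°; wind correction -15.5° → command heading 257.7°, groundspeed 48.0 kt
Leg 3: desired track 265.7°; wind correction -11.7° → command heading 254.0°, groundspeed 46.5 kt
Leg 4: desired track 59.5°; wind correction -2.3° → command heading 57.2°, groundspeed 150.9 kt
Leg 5: desired track 66.0°; wind correction +1.2° → command heading 67.2°, groundspeed 151.0 kt

Leg 1: heading=159.8°, groundspeed=106.3 kt
Leg 2: heading=257.7°, groundspeed=48.0 kt
Leg 3: heading=254.0°, groundspeed=46.5 kt
Leg 4: heading=57.2°, groundspeed=150.9 kt
Leg 5: heading=67.2°, groundspeed=151.0 kt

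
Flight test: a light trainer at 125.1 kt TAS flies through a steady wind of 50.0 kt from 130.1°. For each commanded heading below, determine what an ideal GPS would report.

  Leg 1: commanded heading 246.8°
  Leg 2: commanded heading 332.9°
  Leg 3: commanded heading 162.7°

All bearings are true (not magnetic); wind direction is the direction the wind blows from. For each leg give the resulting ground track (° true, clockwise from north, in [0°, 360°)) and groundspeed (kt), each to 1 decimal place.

Leg 1: track=263.6°, groundspeed=154.2 kt
Leg 2: track=326.4°, groundspeed=172.3 kt
Leg 3: track=180.7°, groundspeed=87.2 kt

Leg 1: heading 246.8°; drift +16.8° → track 263.6°, groundspeed 154.2 kt
Leg 2: heading 332.9°; drift -6.5° → track 326.4°, groundspeed 172.3 kt
Leg 3: heading 162.7°; drift +18.0° → track 180.7°, groundspeed 87.2 kt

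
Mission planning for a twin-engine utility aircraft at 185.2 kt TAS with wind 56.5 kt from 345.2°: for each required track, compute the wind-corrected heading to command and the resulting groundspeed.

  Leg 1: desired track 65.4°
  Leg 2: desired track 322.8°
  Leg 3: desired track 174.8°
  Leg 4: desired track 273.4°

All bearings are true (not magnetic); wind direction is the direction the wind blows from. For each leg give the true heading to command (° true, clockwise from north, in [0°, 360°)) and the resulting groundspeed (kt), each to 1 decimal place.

Leg 1: heading=47.9°, groundspeed=167.0 kt
Leg 2: heading=329.5°, groundspeed=131.7 kt
Leg 3: heading=177.7°, groundspeed=240.7 kt
Leg 4: heading=290.2°, groundspeed=159.6 kt

Leg 1: desired track 65.4°; wind correction -17.5° → command heading 47.9°, groundspeed 167.0 kt
Leg 2: desired track 322.8°; wind correction +6.7° → command heading 329.5°, groundspeed 131.7 kt
Leg 3: desired track 174.8°; wind correction +2.9° → command heading 177.7°, groundspeed 240.7 kt
Leg 4: desired track 273.4°; wind correction +16.8° → command heading 290.2°, groundspeed 159.6 kt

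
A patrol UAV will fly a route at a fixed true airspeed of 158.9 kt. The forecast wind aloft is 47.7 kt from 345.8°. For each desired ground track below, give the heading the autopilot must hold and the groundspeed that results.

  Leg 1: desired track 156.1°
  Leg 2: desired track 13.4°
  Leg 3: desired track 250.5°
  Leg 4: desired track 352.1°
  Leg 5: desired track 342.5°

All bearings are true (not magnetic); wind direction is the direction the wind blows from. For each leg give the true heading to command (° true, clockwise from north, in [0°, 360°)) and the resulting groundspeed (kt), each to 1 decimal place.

Leg 1: desired track 156.1°; wind correction -2.9° → command heading 153.2°, groundspeed 205.7 kt
Leg 2: desired track 13.4°; wind correction -8.0° → command heading 5.4°, groundspeed 115.1 kt
Leg 3: desired track 250.5°; wind correction +17.4° → command heading 267.9°, groundspeed 156.0 kt
Leg 4: desired track 352.1°; wind correction -1.9° → command heading 350.2°, groundspeed 111.4 kt
Leg 5: desired track 342.5°; wind correction +1.0° → command heading 343.5°, groundspeed 111.3 kt

Leg 1: heading=153.2°, groundspeed=205.7 kt
Leg 2: heading=5.4°, groundspeed=115.1 kt
Leg 3: heading=267.9°, groundspeed=156.0 kt
Leg 4: heading=350.2°, groundspeed=111.4 kt
Leg 5: heading=343.5°, groundspeed=111.3 kt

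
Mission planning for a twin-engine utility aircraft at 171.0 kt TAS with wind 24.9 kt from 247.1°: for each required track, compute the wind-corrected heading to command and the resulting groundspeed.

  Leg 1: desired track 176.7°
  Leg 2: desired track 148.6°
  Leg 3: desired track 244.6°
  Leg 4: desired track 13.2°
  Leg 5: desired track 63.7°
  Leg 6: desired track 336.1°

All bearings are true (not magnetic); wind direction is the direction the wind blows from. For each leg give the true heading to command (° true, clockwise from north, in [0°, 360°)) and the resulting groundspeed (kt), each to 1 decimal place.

Leg 1: heading=184.6°, groundspeed=161.0 kt
Leg 2: heading=156.9°, groundspeed=172.9 kt
Leg 3: heading=245.0°, groundspeed=146.1 kt
Leg 4: heading=6.4°, groundspeed=184.5 kt
Leg 5: heading=63.2°, groundspeed=195.8 kt
Leg 6: heading=327.7°, groundspeed=168.7 kt

Leg 1: desired track 176.7°; wind correction +7.9° → command heading 184.6°, groundspeed 161.0 kt
Leg 2: desired track 148.6°; wind correction +8.3° → command heading 156.9°, groundspeed 172.9 kt
Leg 3: desired track 244.6°; wind correction +0.4° → command heading 245.0°, groundspeed 146.1 kt
Leg 4: desired track 13.2°; wind correction -6.8° → command heading 6.4°, groundspeed 184.5 kt
Leg 5: desired track 63.7°; wind correction -0.5° → command heading 63.2°, groundspeed 195.8 kt
Leg 6: desired track 336.1°; wind correction -8.4° → command heading 327.7°, groundspeed 168.7 kt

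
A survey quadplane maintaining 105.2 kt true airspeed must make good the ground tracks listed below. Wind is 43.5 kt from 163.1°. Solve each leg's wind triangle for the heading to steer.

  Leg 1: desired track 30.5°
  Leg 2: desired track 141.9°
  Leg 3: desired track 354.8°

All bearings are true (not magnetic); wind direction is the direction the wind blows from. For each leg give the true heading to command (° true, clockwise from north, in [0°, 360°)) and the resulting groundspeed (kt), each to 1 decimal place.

Leg 1: heading=48.2°, groundspeed=129.7 kt
Leg 2: heading=150.5°, groundspeed=63.5 kt
Leg 3: heading=359.6°, groundspeed=147.4 kt

Leg 1: desired track 30.5°; wind correction +17.7° → command heading 48.2°, groundspeed 129.7 kt
Leg 2: desired track 141.9°; wind correction +8.6° → command heading 150.5°, groundspeed 63.5 kt
Leg 3: desired track 354.8°; wind correction +4.8° → command heading 359.6°, groundspeed 147.4 kt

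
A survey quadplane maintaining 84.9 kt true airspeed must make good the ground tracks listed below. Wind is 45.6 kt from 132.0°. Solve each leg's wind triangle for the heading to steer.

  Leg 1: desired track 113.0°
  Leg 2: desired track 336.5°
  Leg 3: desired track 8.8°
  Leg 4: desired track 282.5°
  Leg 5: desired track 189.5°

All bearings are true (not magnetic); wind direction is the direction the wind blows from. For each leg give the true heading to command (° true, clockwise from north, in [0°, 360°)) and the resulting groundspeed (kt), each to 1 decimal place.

Leg 1: desired track 113.0°; wind correction +10.1° → command heading 123.1°, groundspeed 40.5 kt
Leg 2: desired track 336.5°; wind correction +12.9° → command heading 349.4°, groundspeed 124.3 kt
Leg 3: desired track 8.8°; wind correction +26.7° → command heading 35.5°, groundspeed 100.8 kt
Leg 4: desired track 282.5°; wind correction -15.3° → command heading 267.2°, groundspeed 121.6 kt
Leg 5: desired track 189.5°; wind correction -26.9° → command heading 162.6°, groundspeed 51.2 kt

Leg 1: heading=123.1°, groundspeed=40.5 kt
Leg 2: heading=349.4°, groundspeed=124.3 kt
Leg 3: heading=35.5°, groundspeed=100.8 kt
Leg 4: heading=267.2°, groundspeed=121.6 kt
Leg 5: heading=162.6°, groundspeed=51.2 kt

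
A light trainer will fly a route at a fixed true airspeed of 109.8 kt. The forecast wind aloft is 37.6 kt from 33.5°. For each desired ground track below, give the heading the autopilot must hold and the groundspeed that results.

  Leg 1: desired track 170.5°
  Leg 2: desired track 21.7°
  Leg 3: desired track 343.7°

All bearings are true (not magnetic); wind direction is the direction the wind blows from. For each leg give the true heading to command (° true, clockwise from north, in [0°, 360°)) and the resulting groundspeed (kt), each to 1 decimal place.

Leg 1: heading=157.0°, groundspeed=134.3 kt
Leg 2: heading=25.7°, groundspeed=72.7 kt
Leg 3: heading=358.9°, groundspeed=81.7 kt

Leg 1: desired track 170.5°; wind correction -13.5° → command heading 157.0°, groundspeed 134.3 kt
Leg 2: desired track 21.7°; wind correction +4.0° → command heading 25.7°, groundspeed 72.7 kt
Leg 3: desired track 343.7°; wind correction +15.2° → command heading 358.9°, groundspeed 81.7 kt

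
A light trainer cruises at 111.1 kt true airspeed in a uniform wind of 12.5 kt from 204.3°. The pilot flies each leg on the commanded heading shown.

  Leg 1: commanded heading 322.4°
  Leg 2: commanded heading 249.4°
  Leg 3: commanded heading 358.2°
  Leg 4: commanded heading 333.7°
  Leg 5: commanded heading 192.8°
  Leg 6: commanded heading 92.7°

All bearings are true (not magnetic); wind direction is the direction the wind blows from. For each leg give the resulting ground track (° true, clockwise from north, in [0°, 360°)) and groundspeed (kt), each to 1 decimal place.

Leg 1: track=327.8°, groundspeed=117.5 kt
Leg 2: track=254.3°, groundspeed=102.7 kt
Leg 3: track=0.8°, groundspeed=122.4 kt
Leg 4: track=338.3°, groundspeed=119.4 kt
Leg 5: track=191.4°, groundspeed=98.9 kt
Leg 6: track=87.0°, groundspeed=116.3 kt

Leg 1: heading 322.4°; drift +5.4° → track 327.8°, groundspeed 117.5 kt
Leg 2: heading 249.4°; drift +4.9° → track 254.3°, groundspeed 102.7 kt
Leg 3: heading 358.2°; drift +2.6° → track 0.8°, groundspeed 122.4 kt
Leg 4: heading 333.7°; drift +4.6° → track 338.3°, groundspeed 119.4 kt
Leg 5: heading 192.8°; drift -1.4° → track 191.4°, groundspeed 98.9 kt
Leg 6: heading 92.7°; drift -5.7° → track 87.0°, groundspeed 116.3 kt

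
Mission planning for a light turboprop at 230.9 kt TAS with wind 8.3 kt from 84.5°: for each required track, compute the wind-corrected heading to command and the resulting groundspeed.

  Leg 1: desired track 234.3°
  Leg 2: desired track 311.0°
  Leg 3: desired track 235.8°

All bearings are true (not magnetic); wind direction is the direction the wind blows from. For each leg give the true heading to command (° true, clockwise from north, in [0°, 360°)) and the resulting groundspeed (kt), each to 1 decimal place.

Leg 1: desired track 234.3°; wind correction -1.0° → command heading 233.3°, groundspeed 238.0 kt
Leg 2: desired track 311.0°; wind correction +1.5° → command heading 312.5°, groundspeed 236.5 kt
Leg 3: desired track 235.8°; wind correction -1.0° → command heading 234.8°, groundspeed 238.1 kt

Leg 1: heading=233.3°, groundspeed=238.0 kt
Leg 2: heading=312.5°, groundspeed=236.5 kt
Leg 3: heading=234.8°, groundspeed=238.1 kt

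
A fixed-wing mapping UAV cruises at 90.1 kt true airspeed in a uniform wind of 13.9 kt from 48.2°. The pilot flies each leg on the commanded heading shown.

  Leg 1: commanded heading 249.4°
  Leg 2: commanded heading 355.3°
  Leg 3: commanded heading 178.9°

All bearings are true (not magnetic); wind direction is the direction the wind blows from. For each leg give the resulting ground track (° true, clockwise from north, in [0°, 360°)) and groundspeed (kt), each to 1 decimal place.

Leg 1: track=246.6°, groundspeed=103.2 kt
Leg 2: track=347.6°, groundspeed=82.5 kt
Leg 3: track=185.0°, groundspeed=99.7 kt

Leg 1: heading 249.4°; drift -2.8° → track 246.6°, groundspeed 103.2 kt
Leg 2: heading 355.3°; drift -7.7° → track 347.6°, groundspeed 82.5 kt
Leg 3: heading 178.9°; drift +6.1° → track 185.0°, groundspeed 99.7 kt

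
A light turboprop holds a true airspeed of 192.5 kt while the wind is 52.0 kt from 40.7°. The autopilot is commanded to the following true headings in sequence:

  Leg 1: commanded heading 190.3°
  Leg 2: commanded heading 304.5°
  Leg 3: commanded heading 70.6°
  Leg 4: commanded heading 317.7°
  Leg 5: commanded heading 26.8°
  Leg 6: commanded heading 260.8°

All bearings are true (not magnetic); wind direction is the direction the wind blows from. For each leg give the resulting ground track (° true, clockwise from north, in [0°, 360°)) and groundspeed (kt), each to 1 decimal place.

Leg 1: heading 190.3°; drift +6.3° → track 196.6°, groundspeed 238.8 kt
Leg 2: heading 304.5°; drift -14.6° → track 289.9°, groundspeed 204.7 kt
Leg 3: heading 70.6°; drift +10.0° → track 80.6°, groundspeed 149.7 kt
Leg 4: heading 317.7°; drift -15.5° → track 302.2°, groundspeed 193.2 kt
Leg 5: heading 26.8°; drift -5.0° → track 21.8°, groundspeed 142.6 kt
Leg 6: heading 260.8°; drift -8.2° → track 252.6°, groundspeed 234.7 kt

Leg 1: track=196.6°, groundspeed=238.8 kt
Leg 2: track=289.9°, groundspeed=204.7 kt
Leg 3: track=80.6°, groundspeed=149.7 kt
Leg 4: track=302.2°, groundspeed=193.2 kt
Leg 5: track=21.8°, groundspeed=142.6 kt
Leg 6: track=252.6°, groundspeed=234.7 kt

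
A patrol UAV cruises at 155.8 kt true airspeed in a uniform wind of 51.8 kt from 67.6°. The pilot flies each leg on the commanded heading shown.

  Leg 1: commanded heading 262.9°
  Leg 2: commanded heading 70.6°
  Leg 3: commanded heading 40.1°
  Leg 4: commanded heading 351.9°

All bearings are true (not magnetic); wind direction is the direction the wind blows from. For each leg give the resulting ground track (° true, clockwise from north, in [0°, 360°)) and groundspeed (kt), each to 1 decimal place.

Leg 1: heading 262.9°; drift -3.8° → track 259.1°, groundspeed 206.2 kt
Leg 2: heading 70.6°; drift +1.5° → track 72.1°, groundspeed 104.1 kt
Leg 3: heading 40.1°; drift -12.3° → track 27.8°, groundspeed 112.4 kt
Leg 4: heading 351.9°; drift -19.3° → track 332.6°, groundspeed 151.6 kt

Leg 1: track=259.1°, groundspeed=206.2 kt
Leg 2: track=72.1°, groundspeed=104.1 kt
Leg 3: track=27.8°, groundspeed=112.4 kt
Leg 4: track=332.6°, groundspeed=151.6 kt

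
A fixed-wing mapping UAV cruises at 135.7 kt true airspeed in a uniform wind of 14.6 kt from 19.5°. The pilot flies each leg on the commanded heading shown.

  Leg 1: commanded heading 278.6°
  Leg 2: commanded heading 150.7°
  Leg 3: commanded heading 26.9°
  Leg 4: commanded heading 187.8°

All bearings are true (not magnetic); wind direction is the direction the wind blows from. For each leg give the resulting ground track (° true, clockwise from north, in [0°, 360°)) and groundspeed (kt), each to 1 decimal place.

Leg 1: heading 278.6°; drift -5.9° → track 272.7°, groundspeed 139.2 kt
Leg 2: heading 150.7°; drift +4.3° → track 155.0°, groundspeed 145.7 kt
Leg 3: heading 26.9°; drift +0.9° → track 27.8°, groundspeed 121.2 kt
Leg 4: heading 187.8°; drift +1.1° → track 188.9°, groundspeed 150.0 kt

Leg 1: track=272.7°, groundspeed=139.2 kt
Leg 2: track=155.0°, groundspeed=145.7 kt
Leg 3: track=27.8°, groundspeed=121.2 kt
Leg 4: track=188.9°, groundspeed=150.0 kt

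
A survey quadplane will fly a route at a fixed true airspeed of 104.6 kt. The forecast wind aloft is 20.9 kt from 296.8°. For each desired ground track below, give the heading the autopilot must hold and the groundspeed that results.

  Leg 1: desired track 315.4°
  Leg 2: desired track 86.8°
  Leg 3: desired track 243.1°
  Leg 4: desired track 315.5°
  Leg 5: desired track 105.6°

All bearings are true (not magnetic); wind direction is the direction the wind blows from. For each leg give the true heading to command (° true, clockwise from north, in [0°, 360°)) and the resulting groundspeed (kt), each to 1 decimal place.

Leg 1: heading=311.7°, groundspeed=84.6 kt
Leg 2: heading=81.1°, groundspeed=122.2 kt
Leg 3: heading=252.4°, groundspeed=90.9 kt
Leg 4: heading=311.8°, groundspeed=84.6 kt
Leg 5: heading=103.4°, groundspeed=125.0 kt

Leg 1: desired track 315.4°; wind correction -3.7° → command heading 311.7°, groundspeed 84.6 kt
Leg 2: desired track 86.8°; wind correction -5.7° → command heading 81.1°, groundspeed 122.2 kt
Leg 3: desired track 243.1°; wind correction +9.3° → command heading 252.4°, groundspeed 90.9 kt
Leg 4: desired track 315.5°; wind correction -3.7° → command heading 311.8°, groundspeed 84.6 kt
Leg 5: desired track 105.6°; wind correction -2.2° → command heading 103.4°, groundspeed 125.0 kt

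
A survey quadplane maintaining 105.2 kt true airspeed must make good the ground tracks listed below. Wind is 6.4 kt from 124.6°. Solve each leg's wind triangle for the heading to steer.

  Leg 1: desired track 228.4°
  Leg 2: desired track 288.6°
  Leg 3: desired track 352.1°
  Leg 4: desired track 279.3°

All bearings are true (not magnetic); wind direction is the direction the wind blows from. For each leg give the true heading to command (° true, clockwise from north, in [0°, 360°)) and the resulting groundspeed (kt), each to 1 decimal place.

Leg 1: desired track 228.4°; wind correction -3.4° → command heading 225.0°, groundspeed 106.5 kt
Leg 2: desired track 288.6°; wind correction -1.0° → command heading 287.6°, groundspeed 111.3 kt
Leg 3: desired track 352.1°; wind correction +2.6° → command heading 354.7°, groundspeed 109.4 kt
Leg 4: desired track 279.3°; wind correction -1.5° → command heading 277.8°, groundspeed 111.0 kt

Leg 1: heading=225.0°, groundspeed=106.5 kt
Leg 2: heading=287.6°, groundspeed=111.3 kt
Leg 3: heading=354.7°, groundspeed=109.4 kt
Leg 4: heading=277.8°, groundspeed=111.0 kt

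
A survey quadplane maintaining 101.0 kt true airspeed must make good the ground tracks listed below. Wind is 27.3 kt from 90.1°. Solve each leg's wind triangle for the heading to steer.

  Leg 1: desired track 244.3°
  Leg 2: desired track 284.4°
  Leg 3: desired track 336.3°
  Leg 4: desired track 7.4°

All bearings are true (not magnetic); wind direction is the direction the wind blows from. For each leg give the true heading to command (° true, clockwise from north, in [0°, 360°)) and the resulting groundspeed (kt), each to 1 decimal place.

Leg 1: desired track 244.3°; wind correction -6.8° → command heading 237.5°, groundspeed 124.9 kt
Leg 2: desired track 284.4°; wind correction +3.8° → command heading 288.2°, groundspeed 127.2 kt
Leg 3: desired track 336.3°; wind correction +14.3° → command heading 350.6°, groundspeed 108.9 kt
Leg 4: desired track 7.4°; wind correction +15.6° → command heading 23.0°, groundspeed 93.8 kt

Leg 1: heading=237.5°, groundspeed=124.9 kt
Leg 2: heading=288.2°, groundspeed=127.2 kt
Leg 3: heading=350.6°, groundspeed=108.9 kt
Leg 4: heading=23.0°, groundspeed=93.8 kt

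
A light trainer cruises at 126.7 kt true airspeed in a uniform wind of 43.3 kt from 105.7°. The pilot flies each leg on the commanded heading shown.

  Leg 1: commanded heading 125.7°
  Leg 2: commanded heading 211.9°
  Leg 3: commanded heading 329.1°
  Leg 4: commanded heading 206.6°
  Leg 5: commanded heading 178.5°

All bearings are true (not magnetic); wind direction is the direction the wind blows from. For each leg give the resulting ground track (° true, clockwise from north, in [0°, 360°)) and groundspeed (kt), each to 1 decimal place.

Leg 1: heading 125.7°; drift +9.8° → track 135.5°, groundspeed 87.3 kt
Leg 2: heading 211.9°; drift +16.7° → track 228.6°, groundspeed 144.9 kt
Leg 3: heading 329.1°; drift -10.7° → track 318.4°, groundspeed 160.9 kt
Leg 4: heading 206.6°; drift +17.5° → track 224.1°, groundspeed 141.4 kt
Leg 5: heading 178.5°; drift +20.0° → track 198.5°, groundspeed 121.2 kt

Leg 1: track=135.5°, groundspeed=87.3 kt
Leg 2: track=228.6°, groundspeed=144.9 kt
Leg 3: track=318.4°, groundspeed=160.9 kt
Leg 4: track=224.1°, groundspeed=141.4 kt
Leg 5: track=198.5°, groundspeed=121.2 kt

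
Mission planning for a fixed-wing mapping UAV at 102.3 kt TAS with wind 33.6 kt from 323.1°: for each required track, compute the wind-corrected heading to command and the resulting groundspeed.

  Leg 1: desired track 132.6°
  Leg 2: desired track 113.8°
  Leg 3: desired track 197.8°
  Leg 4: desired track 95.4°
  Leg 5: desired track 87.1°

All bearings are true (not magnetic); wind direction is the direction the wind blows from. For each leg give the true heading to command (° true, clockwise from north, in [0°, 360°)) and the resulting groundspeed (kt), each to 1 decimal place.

Leg 1: desired track 132.6°; wind correction -3.4° → command heading 129.2°, groundspeed 135.2 kt
Leg 2: desired track 113.8°; wind correction -9.2° → command heading 104.6°, groundspeed 130.3 kt
Leg 3: desired track 197.8°; wind correction +15.5° → command heading 213.3°, groundspeed 118.0 kt
Leg 4: desired track 95.4°; wind correction -14.1° → command heading 81.3°, groundspeed 121.8 kt
Leg 5: desired track 87.1°; wind correction -15.8° → command heading 71.3°, groundspeed 117.2 kt

Leg 1: heading=129.2°, groundspeed=135.2 kt
Leg 2: heading=104.6°, groundspeed=130.3 kt
Leg 3: heading=213.3°, groundspeed=118.0 kt
Leg 4: heading=81.3°, groundspeed=121.8 kt
Leg 5: heading=71.3°, groundspeed=117.2 kt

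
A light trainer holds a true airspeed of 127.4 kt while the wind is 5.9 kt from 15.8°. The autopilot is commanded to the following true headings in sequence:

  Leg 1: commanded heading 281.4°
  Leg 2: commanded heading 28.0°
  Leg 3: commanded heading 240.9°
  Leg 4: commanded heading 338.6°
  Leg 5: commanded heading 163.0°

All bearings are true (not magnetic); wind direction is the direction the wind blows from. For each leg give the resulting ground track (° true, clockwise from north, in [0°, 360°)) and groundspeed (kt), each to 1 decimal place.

Leg 1: track=278.8°, groundspeed=128.0 kt
Leg 2: track=28.6°, groundspeed=121.6 kt
Leg 3: track=239.1°, groundspeed=131.6 kt
Leg 4: track=336.9°, groundspeed=122.8 kt
Leg 5: track=164.4°, groundspeed=132.4 kt

Leg 1: heading 281.4°; drift -2.6° → track 278.8°, groundspeed 128.0 kt
Leg 2: heading 28.0°; drift +0.6° → track 28.6°, groundspeed 121.6 kt
Leg 3: heading 240.9°; drift -1.8° → track 239.1°, groundspeed 131.6 kt
Leg 4: heading 338.6°; drift -1.7° → track 336.9°, groundspeed 122.8 kt
Leg 5: heading 163.0°; drift +1.4° → track 164.4°, groundspeed 132.4 kt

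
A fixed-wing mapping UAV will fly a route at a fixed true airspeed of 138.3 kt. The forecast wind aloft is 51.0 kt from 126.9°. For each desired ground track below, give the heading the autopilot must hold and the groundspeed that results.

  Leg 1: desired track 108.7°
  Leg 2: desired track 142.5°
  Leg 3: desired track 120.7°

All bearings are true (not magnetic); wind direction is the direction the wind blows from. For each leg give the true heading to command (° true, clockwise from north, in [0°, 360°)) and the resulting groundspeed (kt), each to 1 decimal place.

Leg 1: heading=115.3°, groundspeed=88.9 kt
Leg 2: heading=136.8°, groundspeed=88.5 kt
Leg 3: heading=123.0°, groundspeed=87.5 kt

Leg 1: desired track 108.7°; wind correction +6.6° → command heading 115.3°, groundspeed 88.9 kt
Leg 2: desired track 142.5°; wind correction -5.7° → command heading 136.8°, groundspeed 88.5 kt
Leg 3: desired track 120.7°; wind correction +2.3° → command heading 123.0°, groundspeed 87.5 kt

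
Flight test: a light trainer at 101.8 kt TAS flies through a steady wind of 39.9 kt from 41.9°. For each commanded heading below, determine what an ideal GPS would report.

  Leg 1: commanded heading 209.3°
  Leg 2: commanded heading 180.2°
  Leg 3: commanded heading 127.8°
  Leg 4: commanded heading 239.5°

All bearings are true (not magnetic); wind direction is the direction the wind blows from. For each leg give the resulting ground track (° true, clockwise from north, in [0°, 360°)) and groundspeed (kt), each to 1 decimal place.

Leg 1: heading 209.3°; drift +3.5° → track 212.8°, groundspeed 141.0 kt
Leg 2: heading 180.2°; drift +11.4° → track 191.6°, groundspeed 134.2 kt
Leg 3: heading 127.8°; drift +21.9° → track 149.7°, groundspeed 106.7 kt
Leg 4: heading 239.5°; drift -4.9° → track 234.6°, groundspeed 140.4 kt

Leg 1: track=212.8°, groundspeed=141.0 kt
Leg 2: track=191.6°, groundspeed=134.2 kt
Leg 3: track=149.7°, groundspeed=106.7 kt
Leg 4: track=234.6°, groundspeed=140.4 kt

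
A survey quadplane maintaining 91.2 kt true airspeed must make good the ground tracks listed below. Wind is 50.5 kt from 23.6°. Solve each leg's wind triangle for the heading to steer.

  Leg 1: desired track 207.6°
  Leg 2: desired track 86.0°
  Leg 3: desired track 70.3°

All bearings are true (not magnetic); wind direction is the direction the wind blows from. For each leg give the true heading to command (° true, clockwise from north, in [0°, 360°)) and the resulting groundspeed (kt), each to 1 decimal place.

Leg 1: desired track 207.6°; wind correction +2.2° → command heading 209.8°, groundspeed 141.5 kt
Leg 2: desired track 86.0°; wind correction -29.4° → command heading 56.6°, groundspeed 56.1 kt
Leg 3: desired track 70.3°; wind correction -23.8° → command heading 46.5°, groundspeed 48.8 kt

Leg 1: heading=209.8°, groundspeed=141.5 kt
Leg 2: heading=56.6°, groundspeed=56.1 kt
Leg 3: heading=46.5°, groundspeed=48.8 kt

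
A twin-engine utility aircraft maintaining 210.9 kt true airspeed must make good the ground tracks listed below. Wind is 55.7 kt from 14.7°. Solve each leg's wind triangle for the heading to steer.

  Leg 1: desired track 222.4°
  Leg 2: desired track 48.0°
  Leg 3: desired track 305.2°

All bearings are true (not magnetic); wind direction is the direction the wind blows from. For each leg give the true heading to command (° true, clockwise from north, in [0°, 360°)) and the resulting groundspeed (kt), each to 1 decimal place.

Leg 1: desired track 222.4°; wind correction +7.1° → command heading 229.5°, groundspeed 258.6 kt
Leg 2: desired track 48.0°; wind correction -8.3° → command heading 39.7°, groundspeed 162.1 kt
Leg 3: desired track 305.2°; wind correction +14.3° → command heading 319.5°, groundspeed 184.8 kt

Leg 1: heading=229.5°, groundspeed=258.6 kt
Leg 2: heading=39.7°, groundspeed=162.1 kt
Leg 3: heading=319.5°, groundspeed=184.8 kt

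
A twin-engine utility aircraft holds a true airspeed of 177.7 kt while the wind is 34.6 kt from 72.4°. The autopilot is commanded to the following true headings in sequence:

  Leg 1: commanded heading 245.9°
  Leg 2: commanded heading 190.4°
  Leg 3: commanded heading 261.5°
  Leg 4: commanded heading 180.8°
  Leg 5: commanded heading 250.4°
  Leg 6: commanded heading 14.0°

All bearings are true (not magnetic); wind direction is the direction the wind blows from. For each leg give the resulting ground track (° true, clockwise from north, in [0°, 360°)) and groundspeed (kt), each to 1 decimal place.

Leg 1: track=247.0°, groundspeed=212.1 kt
Leg 2: track=199.4°, groundspeed=196.3 kt
Leg 3: track=260.0°, groundspeed=211.9 kt
Leg 4: track=190.7°, groundspeed=191.5 kt
Leg 5: track=250.7°, groundspeed=212.3 kt
Leg 6: track=3.5°, groundspeed=162.3 kt

Leg 1: heading 245.9°; drift +1.1° → track 247.0°, groundspeed 212.1 kt
Leg 2: heading 190.4°; drift +9.0° → track 199.4°, groundspeed 196.3 kt
Leg 3: heading 261.5°; drift -1.5° → track 260.0°, groundspeed 211.9 kt
Leg 4: heading 180.8°; drift +9.9° → track 190.7°, groundspeed 191.5 kt
Leg 5: heading 250.4°; drift +0.3° → track 250.7°, groundspeed 212.3 kt
Leg 6: heading 14.0°; drift -10.5° → track 3.5°, groundspeed 162.3 kt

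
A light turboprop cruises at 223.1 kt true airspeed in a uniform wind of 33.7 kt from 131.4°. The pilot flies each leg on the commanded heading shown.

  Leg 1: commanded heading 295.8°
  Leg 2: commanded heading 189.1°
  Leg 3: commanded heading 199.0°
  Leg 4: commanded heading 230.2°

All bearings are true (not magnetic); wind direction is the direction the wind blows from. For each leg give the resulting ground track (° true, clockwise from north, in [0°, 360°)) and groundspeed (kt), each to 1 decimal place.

Leg 1: heading 295.8°; drift +2.0° → track 297.8°, groundspeed 255.7 kt
Leg 2: heading 189.1°; drift +7.9° → track 197.0°, groundspeed 207.1 kt
Leg 3: heading 199.0°; drift +8.4° → track 207.4°, groundspeed 212.6 kt
Leg 4: heading 230.2°; drift +8.3° → track 238.5°, groundspeed 230.7 kt

Leg 1: track=297.8°, groundspeed=255.7 kt
Leg 2: track=197.0°, groundspeed=207.1 kt
Leg 3: track=207.4°, groundspeed=212.6 kt
Leg 4: track=238.5°, groundspeed=230.7 kt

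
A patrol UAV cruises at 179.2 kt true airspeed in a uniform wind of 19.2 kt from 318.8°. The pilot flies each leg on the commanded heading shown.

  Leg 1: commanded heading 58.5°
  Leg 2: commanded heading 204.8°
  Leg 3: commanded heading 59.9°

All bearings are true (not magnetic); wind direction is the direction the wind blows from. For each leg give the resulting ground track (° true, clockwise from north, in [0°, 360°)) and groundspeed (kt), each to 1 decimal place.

Leg 1: heading 58.5°; drift +5.9° → track 64.4°, groundspeed 183.4 kt
Leg 2: heading 204.8°; drift -5.4° → track 199.4°, groundspeed 187.8 kt
Leg 3: heading 59.9°; drift +5.9° → track 65.8°, groundspeed 183.9 kt

Leg 1: track=64.4°, groundspeed=183.4 kt
Leg 2: track=199.4°, groundspeed=187.8 kt
Leg 3: track=65.8°, groundspeed=183.9 kt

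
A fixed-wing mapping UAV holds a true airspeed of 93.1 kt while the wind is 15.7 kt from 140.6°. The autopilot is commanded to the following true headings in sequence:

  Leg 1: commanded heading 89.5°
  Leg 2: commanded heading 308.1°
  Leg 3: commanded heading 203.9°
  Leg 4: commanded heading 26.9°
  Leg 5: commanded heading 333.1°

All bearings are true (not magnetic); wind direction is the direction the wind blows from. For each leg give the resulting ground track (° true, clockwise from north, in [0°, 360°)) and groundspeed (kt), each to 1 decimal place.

Leg 1: heading 89.5°; drift -8.4° → track 81.1°, groundspeed 84.1 kt
Leg 2: heading 308.1°; drift +1.8° → track 309.9°, groundspeed 108.5 kt
Leg 3: heading 203.9°; drift +9.3° → track 213.2°, groundspeed 87.2 kt
Leg 4: heading 26.9°; drift -8.2° → track 18.7°, groundspeed 100.4 kt
Leg 5: heading 333.1°; drift -1.8° → track 331.3°, groundspeed 108.5 kt

Leg 1: track=81.1°, groundspeed=84.1 kt
Leg 2: track=309.9°, groundspeed=108.5 kt
Leg 3: track=213.2°, groundspeed=87.2 kt
Leg 4: track=18.7°, groundspeed=100.4 kt
Leg 5: track=331.3°, groundspeed=108.5 kt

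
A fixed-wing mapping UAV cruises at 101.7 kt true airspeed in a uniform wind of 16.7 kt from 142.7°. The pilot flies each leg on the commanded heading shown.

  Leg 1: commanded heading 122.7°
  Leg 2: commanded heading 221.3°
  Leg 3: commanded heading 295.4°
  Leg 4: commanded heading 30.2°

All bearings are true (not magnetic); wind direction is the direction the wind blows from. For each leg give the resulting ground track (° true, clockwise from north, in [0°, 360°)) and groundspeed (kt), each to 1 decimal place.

Leg 1: track=118.9°, groundspeed=86.2 kt
Leg 2: track=230.7°, groundspeed=99.8 kt
Leg 3: track=299.2°, groundspeed=116.8 kt
Leg 4: track=22.1°, groundspeed=109.2 kt

Leg 1: heading 122.7°; drift -3.8° → track 118.9°, groundspeed 86.2 kt
Leg 2: heading 221.3°; drift +9.4° → track 230.7°, groundspeed 99.8 kt
Leg 3: heading 295.4°; drift +3.8° → track 299.2°, groundspeed 116.8 kt
Leg 4: heading 30.2°; drift -8.1° → track 22.1°, groundspeed 109.2 kt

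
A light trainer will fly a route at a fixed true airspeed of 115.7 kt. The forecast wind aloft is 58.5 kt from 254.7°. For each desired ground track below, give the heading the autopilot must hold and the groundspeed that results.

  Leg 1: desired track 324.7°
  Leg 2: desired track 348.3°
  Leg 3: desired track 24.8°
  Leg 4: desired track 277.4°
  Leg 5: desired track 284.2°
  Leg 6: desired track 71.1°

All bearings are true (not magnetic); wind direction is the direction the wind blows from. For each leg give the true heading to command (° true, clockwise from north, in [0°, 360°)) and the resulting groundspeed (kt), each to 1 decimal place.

Leg 1: heading=296.3°, groundspeed=81.8 kt
Leg 2: heading=318.0°, groundspeed=103.6 kt
Leg 3: heading=2.0°, groundspeed=144.4 kt
Leg 4: heading=266.1°, groundspeed=59.5 kt
Leg 5: heading=269.8°, groundspeed=61.1 kt
Leg 6: heading=69.3°, groundspeed=174.0 kt

Leg 1: desired track 324.7°; wind correction -28.4° → command heading 296.3°, groundspeed 81.8 kt
Leg 2: desired track 348.3°; wind correction -30.3° → command heading 318.0°, groundspeed 103.6 kt
Leg 3: desired track 24.8°; wind correction -22.8° → command heading 2.0°, groundspeed 144.4 kt
Leg 4: desired track 277.4°; wind correction -11.3° → command heading 266.1°, groundspeed 59.5 kt
Leg 5: desired track 284.2°; wind correction -14.4° → command heading 269.8°, groundspeed 61.1 kt
Leg 6: desired track 71.1°; wind correction -1.8° → command heading 69.3°, groundspeed 174.0 kt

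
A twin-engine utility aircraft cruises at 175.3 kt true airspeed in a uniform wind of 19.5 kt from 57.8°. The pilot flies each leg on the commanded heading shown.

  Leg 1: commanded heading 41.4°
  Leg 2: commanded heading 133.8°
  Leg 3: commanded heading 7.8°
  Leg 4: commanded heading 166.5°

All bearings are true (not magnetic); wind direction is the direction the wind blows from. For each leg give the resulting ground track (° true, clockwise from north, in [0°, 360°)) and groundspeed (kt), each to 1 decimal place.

Leg 1: heading 41.4°; drift -2.0° → track 39.4°, groundspeed 156.7 kt
Leg 2: heading 133.8°; drift +6.3° → track 140.1°, groundspeed 171.6 kt
Leg 3: heading 7.8°; drift -5.2° → track 2.6°, groundspeed 163.4 kt
Leg 4: heading 166.5°; drift +5.8° → track 172.3°, groundspeed 182.5 kt

Leg 1: track=39.4°, groundspeed=156.7 kt
Leg 2: track=140.1°, groundspeed=171.6 kt
Leg 3: track=2.6°, groundspeed=163.4 kt
Leg 4: track=172.3°, groundspeed=182.5 kt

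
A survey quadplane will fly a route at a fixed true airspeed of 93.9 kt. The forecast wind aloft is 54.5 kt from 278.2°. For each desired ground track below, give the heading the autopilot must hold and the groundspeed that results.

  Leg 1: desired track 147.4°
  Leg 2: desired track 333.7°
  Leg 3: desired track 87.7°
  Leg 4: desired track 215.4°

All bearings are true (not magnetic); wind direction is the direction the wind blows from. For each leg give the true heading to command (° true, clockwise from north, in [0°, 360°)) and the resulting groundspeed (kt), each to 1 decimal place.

Leg 1: heading=173.5°, groundspeed=120.0 kt
Leg 2: heading=305.1°, groundspeed=51.6 kt
Leg 3: heading=81.6°, groundspeed=147.0 kt
Leg 4: heading=246.5°, groundspeed=55.5 kt

Leg 1: desired track 147.4°; wind correction +26.1° → command heading 173.5°, groundspeed 120.0 kt
Leg 2: desired track 333.7°; wind correction -28.6° → command heading 305.1°, groundspeed 51.6 kt
Leg 3: desired track 87.7°; wind correction -6.1° → command heading 81.6°, groundspeed 147.0 kt
Leg 4: desired track 215.4°; wind correction +31.1° → command heading 246.5°, groundspeed 55.5 kt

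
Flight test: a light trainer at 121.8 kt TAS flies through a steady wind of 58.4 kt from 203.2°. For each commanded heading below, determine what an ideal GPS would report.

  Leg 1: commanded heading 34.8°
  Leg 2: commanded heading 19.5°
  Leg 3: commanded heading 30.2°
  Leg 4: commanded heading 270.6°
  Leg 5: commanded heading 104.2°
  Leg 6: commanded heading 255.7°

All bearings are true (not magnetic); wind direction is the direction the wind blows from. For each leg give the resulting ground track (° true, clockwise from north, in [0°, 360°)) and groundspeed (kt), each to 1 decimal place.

Leg 1: track=31.0°, groundspeed=179.4 kt
Leg 2: track=20.7°, groundspeed=180.1 kt
Leg 3: track=27.9°, groundspeed=179.9 kt
Leg 4: track=299.1°, groundspeed=113.0 kt
Leg 5: track=80.4°, groundspeed=143.1 kt
Leg 6: track=283.9°, groundspeed=97.9 kt

Leg 1: heading 34.8°; drift -3.8° → track 31.0°, groundspeed 179.4 kt
Leg 2: heading 19.5°; drift +1.2° → track 20.7°, groundspeed 180.1 kt
Leg 3: heading 30.2°; drift -2.3° → track 27.9°, groundspeed 179.9 kt
Leg 4: heading 270.6°; drift +28.5° → track 299.1°, groundspeed 113.0 kt
Leg 5: heading 104.2°; drift -23.8° → track 80.4°, groundspeed 143.1 kt
Leg 6: heading 255.7°; drift +28.2° → track 283.9°, groundspeed 97.9 kt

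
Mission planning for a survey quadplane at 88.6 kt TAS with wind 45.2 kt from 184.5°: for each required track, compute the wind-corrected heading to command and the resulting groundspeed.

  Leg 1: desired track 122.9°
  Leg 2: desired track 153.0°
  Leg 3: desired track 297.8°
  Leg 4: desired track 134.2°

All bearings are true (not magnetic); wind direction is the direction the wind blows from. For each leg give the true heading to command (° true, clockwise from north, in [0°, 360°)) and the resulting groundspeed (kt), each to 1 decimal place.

Leg 1: desired track 122.9°; wind correction +26.7° → command heading 149.6°, groundspeed 57.7 kt
Leg 2: desired track 153.0°; wind correction +15.5° → command heading 168.5°, groundspeed 46.9 kt
Leg 3: desired track 297.8°; wind correction -27.9° → command heading 269.9°, groundspeed 96.2 kt
Leg 4: desired track 134.2°; wind correction +23.1° → command heading 157.3°, groundspeed 52.6 kt

Leg 1: heading=149.6°, groundspeed=57.7 kt
Leg 2: heading=168.5°, groundspeed=46.9 kt
Leg 3: heading=269.9°, groundspeed=96.2 kt
Leg 4: heading=157.3°, groundspeed=52.6 kt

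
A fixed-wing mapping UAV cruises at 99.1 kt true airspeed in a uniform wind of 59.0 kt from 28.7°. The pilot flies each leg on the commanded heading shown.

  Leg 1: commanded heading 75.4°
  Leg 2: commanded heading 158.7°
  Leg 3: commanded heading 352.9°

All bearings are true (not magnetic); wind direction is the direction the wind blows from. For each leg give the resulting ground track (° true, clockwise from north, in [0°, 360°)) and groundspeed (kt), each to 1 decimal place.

Leg 1: track=111.6°, groundspeed=72.7 kt
Leg 2: track=177.0°, groundspeed=144.3 kt
Leg 3: track=318.9°, groundspeed=61.8 kt

Leg 1: heading 75.4°; drift +36.2° → track 111.6°, groundspeed 72.7 kt
Leg 2: heading 158.7°; drift +18.3° → track 177.0°, groundspeed 144.3 kt
Leg 3: heading 352.9°; drift -34.0° → track 318.9°, groundspeed 61.8 kt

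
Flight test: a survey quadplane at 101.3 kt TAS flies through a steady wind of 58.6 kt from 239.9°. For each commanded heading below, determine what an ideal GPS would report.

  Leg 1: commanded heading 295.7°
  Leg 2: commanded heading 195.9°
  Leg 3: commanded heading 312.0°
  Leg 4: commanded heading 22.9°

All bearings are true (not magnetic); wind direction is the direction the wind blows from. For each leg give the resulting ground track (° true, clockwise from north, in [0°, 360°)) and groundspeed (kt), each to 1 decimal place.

Leg 1: track=331.0°, groundspeed=83.8 kt
Leg 2: track=161.4°, groundspeed=71.8 kt
Leg 3: track=345.8°, groundspeed=100.2 kt
Leg 4: track=36.3°, groundspeed=152.2 kt

Leg 1: heading 295.7°; drift +35.3° → track 331.0°, groundspeed 83.8 kt
Leg 2: heading 195.9°; drift -34.5° → track 161.4°, groundspeed 71.8 kt
Leg 3: heading 312.0°; drift +33.8° → track 345.8°, groundspeed 100.2 kt
Leg 4: heading 22.9°; drift +13.4° → track 36.3°, groundspeed 152.2 kt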